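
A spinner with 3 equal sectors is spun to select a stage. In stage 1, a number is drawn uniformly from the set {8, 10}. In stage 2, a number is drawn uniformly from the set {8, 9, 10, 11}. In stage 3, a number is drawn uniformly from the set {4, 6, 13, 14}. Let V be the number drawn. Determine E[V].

37/4

E[V | stage 1] = (8+10)/2 = 9.
E[V | stage 2] = (8+9+10+11)/4 = 19/2.
E[V | stage 3] = (4+6+13+14)/4 = 37/4.
E[V] = (1/3)·(9) + (1/3)·(19/2) + (1/3)·(37/4) = 37/4.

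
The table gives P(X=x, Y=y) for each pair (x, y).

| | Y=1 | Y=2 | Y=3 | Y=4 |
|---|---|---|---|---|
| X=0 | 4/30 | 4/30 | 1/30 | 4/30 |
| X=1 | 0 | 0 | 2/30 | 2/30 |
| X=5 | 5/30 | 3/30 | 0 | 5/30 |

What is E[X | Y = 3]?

P(Y = 3) = 1/10.
Σ X·P over the event = 0·(1/30) + 1·(2/30) = 1/15.
E[X | Y = 3] = (1/15) / (1/10) = 2/3.

2/3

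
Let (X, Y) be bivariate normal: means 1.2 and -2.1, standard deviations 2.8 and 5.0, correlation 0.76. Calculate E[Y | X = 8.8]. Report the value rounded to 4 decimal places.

8.2143

The regression of Y on X has slope ρ·σ_Y/σ_X and passes through (μ_X, μ_Y).
E[Y | X=8.8] = -2.1 + (0.76)·(5.0/2.8)·(8.8 − (1.2)) = -2.1 + (1.35714)·(7.6) = 8.2143.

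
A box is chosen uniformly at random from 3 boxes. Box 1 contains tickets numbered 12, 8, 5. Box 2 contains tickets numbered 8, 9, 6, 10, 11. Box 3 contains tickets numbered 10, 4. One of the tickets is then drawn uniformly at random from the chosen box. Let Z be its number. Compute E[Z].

362/45

E[Z | box 1] = (12+8+5)/3 = 25/3.
E[Z | box 2] = (8+9+6+10+11)/5 = 44/5.
E[Z | box 3] = (10+4)/2 = 7.
E[Z] = (1/3)·(25/3) + (1/3)·(44/5) + (1/3)·(7) = 362/45.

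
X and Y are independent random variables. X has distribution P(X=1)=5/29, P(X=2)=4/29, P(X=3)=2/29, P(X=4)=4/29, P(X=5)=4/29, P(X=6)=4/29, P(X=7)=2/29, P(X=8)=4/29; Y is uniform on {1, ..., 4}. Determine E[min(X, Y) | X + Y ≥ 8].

P(X + Y ≥ 8) = 12/29.
Summing min(X,Y)·P(x,y) over outcomes with X + Y ≥ 8 gives 35/29.
E[min(X, Y) | X + Y ≥ 8] = (35/29) / (12/29) = 35/12.

35/12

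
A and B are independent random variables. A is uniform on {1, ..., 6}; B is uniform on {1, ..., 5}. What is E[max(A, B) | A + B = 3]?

2

Outcomes with A + B = 3: (1,2), (2,1), each with probability 1/30.
E[max(A, B) | A + B = 3] = (2 + 2) / 2 = 2.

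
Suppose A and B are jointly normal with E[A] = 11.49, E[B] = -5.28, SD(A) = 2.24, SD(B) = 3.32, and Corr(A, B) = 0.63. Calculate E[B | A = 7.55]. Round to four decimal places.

The regression of B on A has slope ρ·σ_B/σ_A and passes through (μ_A, μ_B).
E[B | A=7.55] = -5.28 + (0.63)·(3.32/2.24)·(7.55 − (11.49)) = -5.28 + (0.93375)·(-3.94) = -8.9590.

-8.9590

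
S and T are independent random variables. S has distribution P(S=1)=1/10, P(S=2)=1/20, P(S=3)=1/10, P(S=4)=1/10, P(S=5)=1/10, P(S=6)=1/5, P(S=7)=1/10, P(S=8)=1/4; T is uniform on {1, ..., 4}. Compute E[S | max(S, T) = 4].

P(max(S, T) = 4) = 13/80.
Summing S·P(x,y) over outcomes with max(S, T) = 4 gives 21/40.
E[S | max(S, T) = 4] = (21/40) / (13/80) = 42/13.

42/13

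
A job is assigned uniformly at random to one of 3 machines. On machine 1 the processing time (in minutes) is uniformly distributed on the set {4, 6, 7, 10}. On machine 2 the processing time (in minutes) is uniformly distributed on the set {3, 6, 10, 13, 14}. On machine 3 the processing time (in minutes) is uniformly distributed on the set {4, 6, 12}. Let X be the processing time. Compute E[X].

1397/180

E[X | machine 1] = (4+6+7+10)/4 = 27/4.
E[X | machine 2] = (3+6+10+13+14)/5 = 46/5.
E[X | machine 3] = (4+6+12)/3 = 22/3.
By the law of total expectation,
E[X] = (1/3)·(27/4) + (1/3)·(46/5) + (1/3)·(22/3) = 1397/180.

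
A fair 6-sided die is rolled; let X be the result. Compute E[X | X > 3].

Given X > 3, X is equally likely to be any of {4, 5, 6}.
E[X | X > 3] = (4 + 5 + 6) / 3 = 5.

5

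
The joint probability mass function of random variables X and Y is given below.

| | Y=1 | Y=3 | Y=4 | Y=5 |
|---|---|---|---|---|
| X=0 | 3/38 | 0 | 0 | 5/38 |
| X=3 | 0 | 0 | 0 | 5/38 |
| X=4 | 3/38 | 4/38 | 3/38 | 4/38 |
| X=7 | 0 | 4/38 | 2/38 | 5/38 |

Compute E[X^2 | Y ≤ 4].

454/19

P(Y ≤ 4) = 1/2.
Σ X^2·P over the event = 0·(3/38) + 16·(3/38) + 16·(4/38) + 16·(3/38) + 49·(4/38) + 49·(2/38) = 227/19.
E[X^2 | Y ≤ 4] = (227/19) / (1/2) = 454/19.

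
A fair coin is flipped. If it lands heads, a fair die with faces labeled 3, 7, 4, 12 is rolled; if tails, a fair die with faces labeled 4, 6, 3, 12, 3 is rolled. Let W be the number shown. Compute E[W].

121/20

E[W | heads] = (3+7+4+12)/4 = 13/2.
E[W | tails] = (4+6+3+12+3)/5 = 28/5.
By the law of total expectation,
E[W] = (1/2)·(13/2) + (1/2)·(28/5) = 121/20.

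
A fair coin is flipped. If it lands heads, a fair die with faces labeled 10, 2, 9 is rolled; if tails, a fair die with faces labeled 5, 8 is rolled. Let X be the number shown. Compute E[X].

E[X | heads] = (10+2+9)/3 = 7.
E[X | tails] = (5+8)/2 = 13/2.
E[X] = (1/2)·(7) + (1/2)·(13/2) = 27/4.

27/4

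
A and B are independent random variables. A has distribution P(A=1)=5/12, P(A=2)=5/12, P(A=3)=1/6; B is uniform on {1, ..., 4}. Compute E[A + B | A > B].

P(A > B) = 3/16.
Summing (A+B)·P(x,y) over outcomes with A > B gives 11/16.
E[A + B | A > B] = (11/16) / (3/16) = 11/3.

11/3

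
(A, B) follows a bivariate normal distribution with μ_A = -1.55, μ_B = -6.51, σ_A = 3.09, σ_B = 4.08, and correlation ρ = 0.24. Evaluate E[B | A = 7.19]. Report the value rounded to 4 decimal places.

For a bivariate normal, E[B | A=x] = μ_B + ρ·(σ_B/σ_A)·(x − μ_A).
E[B | A=7.19] = -6.51 + (0.24)·(4.08/3.09)·(7.19 − (-1.55)) = -6.51 + (0.31689)·(8.74) = -3.7404.

-3.7404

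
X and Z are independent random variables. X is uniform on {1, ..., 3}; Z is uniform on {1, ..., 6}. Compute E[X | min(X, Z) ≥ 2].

5/2

Outcomes with min(X, Z) ≥ 2: (2,2), (2,3), (2,4), (2,5), (2,6), (3,2), (3,3), (3,4), (3,5), (3,6), each with probability 1/18.
E[X | min(X, Z) ≥ 2] = (2 + 2 + 2 + 2 + 2 + 3 + 3 + 3 + 3 + 3) / 10 = 5/2.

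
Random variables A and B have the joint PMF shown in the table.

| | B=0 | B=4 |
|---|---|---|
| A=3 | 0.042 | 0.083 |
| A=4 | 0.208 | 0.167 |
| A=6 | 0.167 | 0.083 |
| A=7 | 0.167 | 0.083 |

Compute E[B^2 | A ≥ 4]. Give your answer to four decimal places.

P(A ≥ 4) = 0.875.
Σ B^2·P over the event = 0·(0.208) + 16·(0.167) + 0·(0.167) + 16·(0.083) + 0·(0.167) + 16·(0.083) = 5.328.
E[B^2 | A ≥ 4] = (5.328) / (0.875) = 6.0891.

6.0891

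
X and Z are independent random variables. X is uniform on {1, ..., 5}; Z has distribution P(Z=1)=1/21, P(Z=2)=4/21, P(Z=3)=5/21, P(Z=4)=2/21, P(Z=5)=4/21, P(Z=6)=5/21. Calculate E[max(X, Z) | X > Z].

P(X > Z) = 4/15.
Summing max(X,Z)·P(x,y) over outcomes with X > Z gives 39/35.
E[max(X, Z) | X > Z] = (39/35) / (4/15) = 117/28.

117/28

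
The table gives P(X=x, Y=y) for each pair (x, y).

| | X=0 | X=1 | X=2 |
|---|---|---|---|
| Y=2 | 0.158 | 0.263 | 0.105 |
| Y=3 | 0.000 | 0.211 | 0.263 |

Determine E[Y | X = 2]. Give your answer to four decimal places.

P(X = 2) = 0.368.
Σ Y·P over the event = 2·(0.105) + 3·(0.263) = 0.999.
E[Y | X = 2] = (0.999) / (0.368) = 2.7147.

2.7147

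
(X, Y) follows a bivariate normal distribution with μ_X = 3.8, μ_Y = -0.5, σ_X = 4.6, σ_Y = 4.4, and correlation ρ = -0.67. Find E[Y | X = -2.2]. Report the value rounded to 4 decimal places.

E[Y | X=x] = μ_Y + ρ(σ_Y/σ_X)(x − μ_X) for jointly normal variables.
E[Y | X=-2.2] = -0.5 + (-0.67)·(4.4/4.6)·(-2.2 − (3.8)) = -0.5 + (-0.64087)·(-6) = 3.3452.

3.3452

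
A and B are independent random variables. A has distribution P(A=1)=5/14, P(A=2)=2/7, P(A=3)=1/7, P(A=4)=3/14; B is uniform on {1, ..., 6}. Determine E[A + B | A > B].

P(A > B) = 17/84.
Summing (A+B)·P(x,y) over outcomes with A > B gives 1.
E[A + B | A > B] = (1) / (17/84) = 84/17.

84/17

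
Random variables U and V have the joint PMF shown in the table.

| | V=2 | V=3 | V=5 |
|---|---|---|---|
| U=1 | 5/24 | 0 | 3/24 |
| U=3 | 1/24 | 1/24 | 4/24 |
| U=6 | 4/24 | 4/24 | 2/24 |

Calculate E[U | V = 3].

P(V = 3) = 5/24.
Σ U·P over the event = 3·(1/24) + 6·(4/24) = 9/8.
E[U | V = 3] = (9/8) / (5/24) = 27/5.

27/5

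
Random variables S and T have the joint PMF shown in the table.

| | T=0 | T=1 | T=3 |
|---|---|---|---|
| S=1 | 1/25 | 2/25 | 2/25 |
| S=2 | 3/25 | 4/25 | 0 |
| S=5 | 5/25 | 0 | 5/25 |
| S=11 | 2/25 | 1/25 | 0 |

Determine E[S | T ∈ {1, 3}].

P(T ∈ {1, 3}) = 14/25.
Σ S·P over the event = 1·(2/25) + 1·(2/25) + 2·(4/25) + 5·(5/25) + 11·(1/25) = 48/25.
E[S | T ∈ {1, 3}] = (48/25) / (14/25) = 24/7.

24/7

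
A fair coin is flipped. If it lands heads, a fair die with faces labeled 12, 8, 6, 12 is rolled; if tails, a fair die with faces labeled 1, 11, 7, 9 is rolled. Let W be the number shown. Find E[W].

E[W | heads] = (12+8+6+12)/4 = 19/2.
E[W | tails] = (1+11+7+9)/4 = 7.
E[W] = (1/2)·(19/2) + (1/2)·(7) = 33/4.

33/4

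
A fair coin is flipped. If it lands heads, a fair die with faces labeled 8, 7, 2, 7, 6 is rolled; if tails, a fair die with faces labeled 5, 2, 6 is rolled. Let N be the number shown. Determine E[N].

E[N | heads] = (8+7+2+7+6)/5 = 6.
E[N | tails] = (5+2+6)/3 = 13/3.
E[N] = (1/2)·(6) + (1/2)·(13/3) = 31/6.

31/6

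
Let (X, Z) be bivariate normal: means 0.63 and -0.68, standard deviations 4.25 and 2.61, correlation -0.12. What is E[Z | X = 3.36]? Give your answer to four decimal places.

-0.8812

The regression of Z on X has slope ρ·σ_Z/σ_X and passes through (μ_X, μ_Z).
E[Z | X=3.36] = -0.68 + (-0.12)·(2.61/4.25)·(3.36 − (0.63)) = -0.68 + (-0.073694)·(2.73) = -0.8812.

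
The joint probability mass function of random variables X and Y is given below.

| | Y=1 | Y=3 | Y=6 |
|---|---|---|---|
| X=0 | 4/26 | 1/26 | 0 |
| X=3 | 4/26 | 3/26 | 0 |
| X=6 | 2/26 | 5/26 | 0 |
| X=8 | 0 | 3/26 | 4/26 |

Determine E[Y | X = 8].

P(X = 8) = 7/26.
Σ Y·P over the event = 3·(3/26) + 6·(4/26) = 33/26.
E[Y | X = 8] = (33/26) / (7/26) = 33/7.

33/7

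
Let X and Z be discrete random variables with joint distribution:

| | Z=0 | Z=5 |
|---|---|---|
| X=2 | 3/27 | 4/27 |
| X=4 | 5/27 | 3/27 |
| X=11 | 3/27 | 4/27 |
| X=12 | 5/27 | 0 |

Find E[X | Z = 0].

P(Z = 0) = 16/27.
Σ X·P over the event = 2·(3/27) + 4·(5/27) + 11·(3/27) + 12·(5/27) = 119/27.
E[X | Z = 0] = (119/27) / (16/27) = 119/16.

119/16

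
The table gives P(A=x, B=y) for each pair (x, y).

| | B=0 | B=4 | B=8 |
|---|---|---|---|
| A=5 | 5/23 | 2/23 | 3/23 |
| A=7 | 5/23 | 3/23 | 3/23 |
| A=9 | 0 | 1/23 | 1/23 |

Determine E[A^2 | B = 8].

P(B = 8) = 7/23.
Summing A^2·P(A=x,B=y) over the conditioning event gives 303/23.
E[A^2 | B = 8] = (303/23) / (7/23) = 303/7.

303/7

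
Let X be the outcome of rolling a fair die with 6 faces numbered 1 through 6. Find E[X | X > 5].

Given X > 5, X is equally likely to be any of {6}.
E[X | X > 5] = (6) / 1 = 6.

6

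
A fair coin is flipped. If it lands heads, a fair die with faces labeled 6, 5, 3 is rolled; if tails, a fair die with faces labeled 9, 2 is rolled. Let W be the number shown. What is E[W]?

E[W | heads] = (6+5+3)/3 = 14/3.
E[W | tails] = (9+2)/2 = 11/2.
E[W] = (1/2)·(14/3) + (1/2)·(11/2) = 61/12.

61/12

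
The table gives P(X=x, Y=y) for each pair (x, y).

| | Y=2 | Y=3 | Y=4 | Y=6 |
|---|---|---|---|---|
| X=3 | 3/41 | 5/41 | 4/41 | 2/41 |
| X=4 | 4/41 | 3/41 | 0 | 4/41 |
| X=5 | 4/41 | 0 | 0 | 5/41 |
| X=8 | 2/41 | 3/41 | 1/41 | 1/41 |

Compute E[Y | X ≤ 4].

P(X ≤ 4) = 25/41.
Σ Y·P over the event = 2·(3/41) + 3·(5/41) + 4·(4/41) + 6·(2/41) + 2·(4/41) + 3·(3/41) + 6·(4/41) = 90/41.
E[Y | X ≤ 4] = (90/41) / (25/41) = 18/5.

18/5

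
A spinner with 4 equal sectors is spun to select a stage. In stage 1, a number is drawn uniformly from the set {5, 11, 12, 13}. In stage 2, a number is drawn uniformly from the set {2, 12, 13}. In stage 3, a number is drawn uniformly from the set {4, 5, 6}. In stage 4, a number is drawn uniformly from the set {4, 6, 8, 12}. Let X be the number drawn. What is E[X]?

127/16

E[X | stage 1] = (5+11+12+13)/4 = 41/4.
E[X | stage 2] = (2+12+13)/3 = 9.
E[X | stage 3] = (4+5+6)/3 = 5.
E[X | stage 4] = (4+6+8+12)/4 = 15/2.
By the law of total expectation,
E[X] = (1/4)·(41/4) + (1/4)·(9) + (1/4)·(5) + (1/4)·(15/2) = 127/16.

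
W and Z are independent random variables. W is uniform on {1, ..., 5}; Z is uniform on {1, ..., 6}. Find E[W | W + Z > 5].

P(W + Z > 5) = 2/3.
Summing W·P(x,y) over outcomes with W + Z > 5 gives 7/3.
E[W | W + Z > 5] = (7/3) / (2/3) = 7/2.

7/2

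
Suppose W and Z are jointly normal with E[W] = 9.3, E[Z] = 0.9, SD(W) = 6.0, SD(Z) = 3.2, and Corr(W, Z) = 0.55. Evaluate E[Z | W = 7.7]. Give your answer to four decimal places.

For a bivariate normal, E[Z | W=x] = μ_Z + ρ·(σ_Z/σ_W)·(x − μ_W).
E[Z | W=7.7] = 0.9 + (0.55)·(3.2/6.0)·(7.7 − (9.3)) = 0.9 + (0.29333)·(-1.6) = 0.4307.

0.4307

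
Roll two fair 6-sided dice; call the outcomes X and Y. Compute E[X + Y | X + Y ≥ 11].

34/3

Outcomes with X + Y ≥ 11: (5,6), (6,5), (6,6), each with probability 1/36.
E[X + Y | X + Y ≥ 11] = (11 + 11 + 12) / 3 = 34/3.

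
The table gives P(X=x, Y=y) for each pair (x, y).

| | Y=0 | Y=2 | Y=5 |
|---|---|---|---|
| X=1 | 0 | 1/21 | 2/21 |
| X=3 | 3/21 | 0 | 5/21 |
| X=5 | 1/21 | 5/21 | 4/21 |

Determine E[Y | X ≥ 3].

55/18

P(X ≥ 3) = 6/7.
Σ Y·P over the event = 0·(3/21) + 5·(5/21) + 0·(1/21) + 2·(5/21) + 5·(4/21) = 55/21.
E[Y | X ≥ 3] = (55/21) / (6/7) = 55/18.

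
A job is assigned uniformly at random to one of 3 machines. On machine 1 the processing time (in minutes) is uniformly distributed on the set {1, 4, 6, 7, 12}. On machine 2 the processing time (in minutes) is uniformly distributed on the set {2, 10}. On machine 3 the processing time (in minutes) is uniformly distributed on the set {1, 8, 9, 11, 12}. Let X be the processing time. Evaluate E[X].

101/15

E[X | machine 1] = (1+4+6+7+12)/5 = 6.
E[X | machine 2] = (2+10)/2 = 6.
E[X | machine 3] = (1+8+9+11+12)/5 = 41/5.
E[X] = (1/3)·(6) + (1/3)·(6) + (1/3)·(41/5) = 101/15.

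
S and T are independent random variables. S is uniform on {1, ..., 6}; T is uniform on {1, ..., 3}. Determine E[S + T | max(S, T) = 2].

P(max(S, T) = 2) = 1/6.
Summing (S+T)·P(x,y) over outcomes with max(S, T) = 2 gives 5/9.
E[S + T | max(S, T) = 2] = (5/9) / (1/6) = 10/3.

10/3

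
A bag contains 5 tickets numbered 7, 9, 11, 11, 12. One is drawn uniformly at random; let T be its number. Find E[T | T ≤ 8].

7

P(T ≤ 8) = 1/5.
Σ over the event: 7·1/5 = 7/5.
E[T | T ≤ 8] = (7/5) / (1/5) = 7.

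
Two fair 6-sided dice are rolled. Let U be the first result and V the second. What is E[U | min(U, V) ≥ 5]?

Outcomes with min(U, V) ≥ 5: (5,5), (5,6), (6,5), (6,6), each with probability 1/36.
E[U | min(U, V) ≥ 5] = (5 + 5 + 6 + 6) / 4 = 11/2.

11/2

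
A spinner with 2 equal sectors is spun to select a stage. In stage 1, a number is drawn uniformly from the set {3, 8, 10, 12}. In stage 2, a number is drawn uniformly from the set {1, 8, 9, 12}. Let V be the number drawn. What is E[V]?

E[V | stage 1] = (3+8+10+12)/4 = 33/4.
E[V | stage 2] = (1+8+9+12)/4 = 15/2.
E[V] = (1/2)·(33/4) + (1/2)·(15/2) = 63/8.

63/8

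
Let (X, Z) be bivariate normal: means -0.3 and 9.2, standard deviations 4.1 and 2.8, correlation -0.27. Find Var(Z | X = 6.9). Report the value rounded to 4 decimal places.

7.2685

Var(Z | X=x) = (1 − ρ²)·σ_Z².
Var(Z | X=6.9) = (2.8)²·(1 − (-0.27)²) = 7.84·0.9271 = 7.2685.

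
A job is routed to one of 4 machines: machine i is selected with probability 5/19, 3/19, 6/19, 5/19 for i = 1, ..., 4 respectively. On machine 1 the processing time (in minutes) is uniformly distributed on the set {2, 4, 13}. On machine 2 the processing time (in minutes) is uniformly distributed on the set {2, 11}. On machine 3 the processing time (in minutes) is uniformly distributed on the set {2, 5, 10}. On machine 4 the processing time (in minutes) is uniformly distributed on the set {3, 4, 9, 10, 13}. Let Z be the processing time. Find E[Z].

E[Z | machine 1] = (2+4+13)/3 = 19/3.
E[Z | machine 2] = (2+11)/2 = 13/2.
E[Z | machine 3] = (2+5+10)/3 = 17/3.
E[Z | machine 4] = (3+4+9+10+13)/5 = 39/5.
E[Z] = (5/19)·(19/3) + (3/19)·(13/2) + (6/19)·(17/3) + (5/19)·(39/5) = 745/114.

745/114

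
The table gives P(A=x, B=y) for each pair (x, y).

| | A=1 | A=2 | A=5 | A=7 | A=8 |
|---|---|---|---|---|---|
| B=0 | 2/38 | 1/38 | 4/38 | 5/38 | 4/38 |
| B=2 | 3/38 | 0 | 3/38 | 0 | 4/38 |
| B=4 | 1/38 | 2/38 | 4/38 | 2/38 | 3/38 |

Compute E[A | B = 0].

P(B = 0) = 8/19.
Σ A·P over the event = 1·(2/38) + 2·(1/38) + 5·(4/38) + 7·(5/38) + 8·(4/38) = 91/38.
E[A | B = 0] = (91/38) / (8/19) = 91/16.

91/16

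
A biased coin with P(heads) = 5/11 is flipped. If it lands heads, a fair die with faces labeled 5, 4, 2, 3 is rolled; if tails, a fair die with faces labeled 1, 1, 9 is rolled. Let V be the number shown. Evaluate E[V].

79/22

E[V | heads] = (5+4+2+3)/4 = 7/2.
E[V | tails] = (1+1+9)/3 = 11/3.
E[V] = (5/11)·(7/2) + (6/11)·(11/3) = 79/22.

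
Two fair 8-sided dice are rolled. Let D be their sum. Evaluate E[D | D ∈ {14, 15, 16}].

44/3

P(D ∈ {14, 15, 16}) = 3/32.
Σ over the event: 14·3/64 + 15·1/32 + 16·1/64 = 11/8.
E[D | D ∈ {14, 15, 16}] = (11/8) / (3/32) = 44/3.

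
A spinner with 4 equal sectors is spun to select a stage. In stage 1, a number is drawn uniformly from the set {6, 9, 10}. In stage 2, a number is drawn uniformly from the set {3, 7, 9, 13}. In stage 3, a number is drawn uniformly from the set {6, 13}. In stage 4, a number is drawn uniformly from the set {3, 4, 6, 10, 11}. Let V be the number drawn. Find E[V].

E[V | stage 1] = (6+9+10)/3 = 25/3.
E[V | stage 2] = (3+7+9+13)/4 = 8.
E[V | stage 3] = (6+13)/2 = 19/2.
E[V | stage 4] = (3+4+6+10+11)/5 = 34/5.
By the law of total expectation,
E[V] = (1/4)·(25/3) + (1/4)·(8) + (1/4)·(19/2) + (1/4)·(34/5) = 979/120.

979/120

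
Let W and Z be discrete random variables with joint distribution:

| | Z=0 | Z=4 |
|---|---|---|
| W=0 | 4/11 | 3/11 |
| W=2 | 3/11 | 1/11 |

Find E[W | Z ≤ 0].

6/7

P(Z ≤ 0) = 7/11.
Summing W·P(W=x,Z=y) over the conditioning event gives 6/11.
E[W | Z ≤ 0] = (6/11) / (7/11) = 6/7.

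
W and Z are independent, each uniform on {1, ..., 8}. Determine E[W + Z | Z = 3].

Outcomes with Z = 3: (1,3), (2,3), (3,3), (4,3), (5,3), (6,3), (7,3), (8,3), each with probability 1/64.
E[W + Z | Z = 3] = (4 + 5 + 6 + 7 + 8 + 9 + 10 + 11) / 8 = 15/2.

15/2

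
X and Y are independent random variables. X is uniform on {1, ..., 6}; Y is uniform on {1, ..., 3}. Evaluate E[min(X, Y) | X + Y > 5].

20/9

P(X + Y > 5) = 1/2.
Summing min(X,Y)·P(x,y) over outcomes with X + Y > 5 gives 10/9.
E[min(X, Y) | X + Y > 5] = (10/9) / (1/2) = 20/9.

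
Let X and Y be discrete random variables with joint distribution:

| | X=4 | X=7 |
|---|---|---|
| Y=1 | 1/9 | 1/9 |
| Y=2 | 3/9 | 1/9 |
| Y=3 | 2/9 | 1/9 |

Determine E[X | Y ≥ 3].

5

P(Y ≥ 3) = 1/3.
Summing X·P(X=x,Y=y) over the conditioning event gives 5/3.
E[X | Y ≥ 3] = (5/3) / (1/3) = 5.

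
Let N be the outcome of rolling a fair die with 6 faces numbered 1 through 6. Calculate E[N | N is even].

4

Given N is even, N is equally likely to be any of {2, 4, 6}.
E[N | N is even] = (2 + 4 + 6) / 3 = 4.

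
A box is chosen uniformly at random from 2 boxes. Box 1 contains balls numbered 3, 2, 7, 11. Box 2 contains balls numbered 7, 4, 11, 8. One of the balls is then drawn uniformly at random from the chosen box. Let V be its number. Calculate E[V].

E[V | box 1] = (3+2+7+11)/4 = 23/4.
E[V | box 2] = (7+4+11+8)/4 = 15/2.
By the law of total expectation,
E[V] = (1/2)·(23/4) + (1/2)·(15/2) = 53/8.

53/8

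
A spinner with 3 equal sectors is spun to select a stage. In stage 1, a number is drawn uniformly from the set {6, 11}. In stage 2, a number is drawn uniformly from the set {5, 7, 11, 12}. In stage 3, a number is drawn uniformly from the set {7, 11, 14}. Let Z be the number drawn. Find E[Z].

335/36

E[Z | stage 1] = (6+11)/2 = 17/2.
E[Z | stage 2] = (5+7+11+12)/4 = 35/4.
E[Z | stage 3] = (7+11+14)/3 = 32/3.
By the law of total expectation,
E[Z] = (1/3)·(17/2) + (1/3)·(35/4) + (1/3)·(32/3) = 335/36.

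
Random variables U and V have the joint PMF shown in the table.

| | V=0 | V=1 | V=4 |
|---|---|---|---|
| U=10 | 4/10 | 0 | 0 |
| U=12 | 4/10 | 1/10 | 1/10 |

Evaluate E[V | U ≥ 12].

P(U ≥ 12) = 3/5.
Summing V·P(U=x,V=y) over the conditioning event gives 1/2.
E[V | U ≥ 12] = (1/2) / (3/5) = 5/6.

5/6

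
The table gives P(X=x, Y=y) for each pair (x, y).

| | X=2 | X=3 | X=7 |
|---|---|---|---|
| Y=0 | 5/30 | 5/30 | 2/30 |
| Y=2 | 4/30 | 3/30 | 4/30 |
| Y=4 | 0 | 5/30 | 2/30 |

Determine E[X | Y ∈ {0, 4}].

P(Y ∈ {0, 4}) = 19/30.
Σ X·P over the event = 2·(5/30) + 3·(5/30) + 3·(5/30) + 7·(2/30) + 7·(2/30) = 34/15.
E[X | Y ∈ {0, 4}] = (34/15) / (19/30) = 68/19.

68/19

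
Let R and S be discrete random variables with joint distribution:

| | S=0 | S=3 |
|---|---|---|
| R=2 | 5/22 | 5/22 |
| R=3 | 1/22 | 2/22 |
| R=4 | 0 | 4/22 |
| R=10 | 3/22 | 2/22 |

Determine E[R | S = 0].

P(S = 0) = 9/22.
Σ R·P over the event = 2·(5/22) + 3·(1/22) + 10·(3/22) = 43/22.
E[R | S = 0] = (43/22) / (9/22) = 43/9.

43/9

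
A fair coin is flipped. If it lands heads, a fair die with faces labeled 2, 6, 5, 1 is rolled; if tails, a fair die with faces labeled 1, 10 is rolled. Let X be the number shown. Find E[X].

9/2

E[X | heads] = (2+6+5+1)/4 = 7/2.
E[X | tails] = (1+10)/2 = 11/2.
By the law of total expectation,
E[X] = (1/2)·(7/2) + (1/2)·(11/2) = 9/2.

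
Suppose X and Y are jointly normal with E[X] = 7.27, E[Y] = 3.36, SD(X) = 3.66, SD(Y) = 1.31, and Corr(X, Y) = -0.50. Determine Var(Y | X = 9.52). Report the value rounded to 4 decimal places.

For a bivariate normal, Var(Y | X=x) = σ_Y²(1 − ρ²).
Var(Y | X=9.52) = (1.31)²·(1 − (-0.50)²) = 1.7161·0.75 = 1.2871.

1.2871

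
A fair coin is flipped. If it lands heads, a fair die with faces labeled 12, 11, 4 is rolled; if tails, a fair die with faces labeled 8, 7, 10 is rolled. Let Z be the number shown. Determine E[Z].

E[Z | heads] = (12+11+4)/3 = 9.
E[Z | tails] = (8+7+10)/3 = 25/3.
E[Z] = (1/2)·(9) + (1/2)·(25/3) = 26/3.

26/3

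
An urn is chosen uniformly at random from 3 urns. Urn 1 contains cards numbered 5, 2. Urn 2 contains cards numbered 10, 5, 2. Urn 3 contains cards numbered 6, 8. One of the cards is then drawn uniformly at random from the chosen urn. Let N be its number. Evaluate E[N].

97/18

E[N | urn 1] = (5+2)/2 = 7/2.
E[N | urn 2] = (10+5+2)/3 = 17/3.
E[N | urn 3] = (6+8)/2 = 7.
E[N] = (1/3)·(7/2) + (1/3)·(17/3) + (1/3)·(7) = 97/18.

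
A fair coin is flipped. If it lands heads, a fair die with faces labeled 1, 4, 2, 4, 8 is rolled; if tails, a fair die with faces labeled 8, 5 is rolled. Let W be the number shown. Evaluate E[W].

103/20

E[W | heads] = (1+4+2+4+8)/5 = 19/5.
E[W | tails] = (8+5)/2 = 13/2.
By the law of total expectation,
E[W] = (1/2)·(19/5) + (1/2)·(13/2) = 103/20.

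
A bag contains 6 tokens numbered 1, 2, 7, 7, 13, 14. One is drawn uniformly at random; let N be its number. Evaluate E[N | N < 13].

P(N < 13) = 2/3.
Σ over the event: 1·1/6 + 2·1/6 + 7·1/3 = 17/6.
E[N | N < 13] = (17/6) / (2/3) = 17/4.

17/4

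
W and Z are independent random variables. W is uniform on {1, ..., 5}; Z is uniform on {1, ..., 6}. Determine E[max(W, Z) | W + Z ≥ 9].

P(W + Z ≥ 9) = 1/5.
Summing max(W,Z)·P(x,y) over outcomes with W + Z ≥ 9 gives 11/10.
E[max(W, Z) | W + Z ≥ 9] = (11/10) / (1/5) = 11/2.

11/2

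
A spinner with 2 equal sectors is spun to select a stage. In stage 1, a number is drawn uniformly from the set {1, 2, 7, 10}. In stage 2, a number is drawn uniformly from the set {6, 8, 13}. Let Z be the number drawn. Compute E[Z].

7

E[Z | stage 1] = (1+2+7+10)/4 = 5.
E[Z | stage 2] = (6+8+13)/3 = 9.
E[Z] = (1/2)·(5) + (1/2)·(9) = 7.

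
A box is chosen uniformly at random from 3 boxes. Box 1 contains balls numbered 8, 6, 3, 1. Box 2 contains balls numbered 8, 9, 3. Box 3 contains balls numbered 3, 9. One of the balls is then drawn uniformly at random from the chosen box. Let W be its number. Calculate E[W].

E[W | box 1] = (8+6+3+1)/4 = 9/2.
E[W | box 2] = (8+9+3)/3 = 20/3.
E[W | box 3] = (3+9)/2 = 6.
By the law of total expectation,
E[W] = (1/3)·(9/2) + (1/3)·(20/3) + (1/3)·(6) = 103/18.

103/18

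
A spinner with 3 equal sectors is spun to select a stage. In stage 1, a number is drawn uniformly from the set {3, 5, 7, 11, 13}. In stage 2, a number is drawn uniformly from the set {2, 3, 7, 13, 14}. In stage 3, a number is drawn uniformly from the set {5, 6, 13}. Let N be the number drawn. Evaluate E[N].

E[N | stage 1] = (3+5+7+11+13)/5 = 39/5.
E[N | stage 2] = (2+3+7+13+14)/5 = 39/5.
E[N | stage 3] = (5+6+13)/3 = 8.
E[N] = (1/3)·(39/5) + (1/3)·(39/5) + (1/3)·(8) = 118/15.

118/15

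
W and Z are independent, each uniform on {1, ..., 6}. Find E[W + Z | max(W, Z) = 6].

P(max(W, Z) = 6) = 11/36.
Summing (W+Z)·P(x,y) over outcomes with max(W, Z) = 6 gives 17/6.
E[W + Z | max(W, Z) = 6] = (17/6) / (11/36) = 102/11.

102/11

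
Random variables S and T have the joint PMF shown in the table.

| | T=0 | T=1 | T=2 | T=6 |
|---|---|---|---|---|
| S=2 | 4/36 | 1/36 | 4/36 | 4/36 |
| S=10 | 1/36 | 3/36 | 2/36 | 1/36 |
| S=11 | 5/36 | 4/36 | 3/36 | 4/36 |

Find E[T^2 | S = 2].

P(S = 2) = 13/36.
Σ T^2·P over the event = 0·(4/36) + 1·(1/36) + 4·(4/36) + 36·(4/36) = 161/36.
E[T^2 | S = 2] = (161/36) / (13/36) = 161/13.

161/13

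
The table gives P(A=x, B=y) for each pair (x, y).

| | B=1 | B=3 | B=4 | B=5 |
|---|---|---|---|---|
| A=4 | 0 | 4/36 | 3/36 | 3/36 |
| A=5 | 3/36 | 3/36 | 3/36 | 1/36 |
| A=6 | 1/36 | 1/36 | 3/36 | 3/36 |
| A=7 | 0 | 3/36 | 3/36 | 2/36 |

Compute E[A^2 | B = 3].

P(B = 3) = 11/36.
Σ A^2·P over the event = 16·(4/36) + 25·(3/36) + 36·(1/36) + 49·(3/36) = 161/18.
E[A^2 | B = 3] = (161/18) / (11/36) = 322/11.

322/11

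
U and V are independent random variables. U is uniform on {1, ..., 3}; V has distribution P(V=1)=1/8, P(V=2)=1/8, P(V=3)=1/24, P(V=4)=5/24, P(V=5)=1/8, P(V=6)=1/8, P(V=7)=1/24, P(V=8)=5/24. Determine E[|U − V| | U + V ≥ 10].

P(U + V ≥ 10) = 11/72.
Summing |U−V|·P(x,y) over outcomes with U + V ≥ 10 gives 59/72.
E[|U − V| | U + V ≥ 10] = (59/72) / (11/72) = 59/11.

59/11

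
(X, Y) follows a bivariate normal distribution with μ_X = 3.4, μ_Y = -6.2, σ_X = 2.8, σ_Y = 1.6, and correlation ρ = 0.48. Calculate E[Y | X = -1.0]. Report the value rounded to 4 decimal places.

-7.4069

The regression of Y on X has slope ρ·σ_Y/σ_X and passes through (μ_X, μ_Y).
E[Y | X=-1.0] = -6.2 + (0.48)·(1.6/2.8)·(-1.0 − (3.4)) = -6.2 + (0.27429)·(-4.4) = -7.4069.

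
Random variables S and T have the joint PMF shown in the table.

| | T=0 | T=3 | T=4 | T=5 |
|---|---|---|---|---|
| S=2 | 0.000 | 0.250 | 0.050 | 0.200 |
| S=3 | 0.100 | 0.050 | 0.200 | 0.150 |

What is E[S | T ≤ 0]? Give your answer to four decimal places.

P(T ≤ 0) = 0.100.
Σ S·P over the event = 3·(0.100) = 0.300.
E[S | T ≤ 0] = (0.300) / (0.100) = 3.0000.

3.0000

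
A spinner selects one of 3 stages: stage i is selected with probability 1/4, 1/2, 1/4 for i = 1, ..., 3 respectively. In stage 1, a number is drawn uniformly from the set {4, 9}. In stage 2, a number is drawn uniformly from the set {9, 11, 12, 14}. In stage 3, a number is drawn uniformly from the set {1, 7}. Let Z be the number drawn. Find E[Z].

67/8

E[Z | stage 1] = (4+9)/2 = 13/2.
E[Z | stage 2] = (9+11+12+14)/4 = 23/2.
E[Z | stage 3] = (1+7)/2 = 4.
E[Z] = (1/4)·(13/2) + (1/2)·(23/2) + (1/4)·(4) = 67/8.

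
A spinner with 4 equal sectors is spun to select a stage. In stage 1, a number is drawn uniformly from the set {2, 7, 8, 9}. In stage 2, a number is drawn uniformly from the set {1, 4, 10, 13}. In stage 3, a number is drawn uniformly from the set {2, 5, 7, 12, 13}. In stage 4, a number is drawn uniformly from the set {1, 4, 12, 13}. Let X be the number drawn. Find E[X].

E[X | stage 1] = (2+7+8+9)/4 = 13/2.
E[X | stage 2] = (1+4+10+13)/4 = 7.
E[X | stage 3] = (2+5+7+12+13)/5 = 39/5.
E[X | stage 4] = (1+4+12+13)/4 = 15/2.
E[X] = (1/4)·(13/2) + (1/4)·(7) + (1/4)·(39/5) + (1/4)·(15/2) = 36/5.

36/5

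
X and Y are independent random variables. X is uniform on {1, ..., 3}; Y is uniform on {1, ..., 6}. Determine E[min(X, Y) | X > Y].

Outcomes with X > Y: (2,1), (3,1), (3,2), each with probability 1/18.
E[min(X, Y) | X > Y] = (1 + 1 + 2) / 3 = 4/3.

4/3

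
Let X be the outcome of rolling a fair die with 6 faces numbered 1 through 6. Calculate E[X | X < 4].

2

Given X < 4, X is equally likely to be any of {1, 2, 3}.
E[X | X < 4] = (1 + 2 + 3) / 3 = 2.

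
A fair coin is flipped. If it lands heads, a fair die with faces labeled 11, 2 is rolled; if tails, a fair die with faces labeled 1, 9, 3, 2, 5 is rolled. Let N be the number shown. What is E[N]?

21/4

E[N | heads] = (11+2)/2 = 13/2.
E[N | tails] = (1+9+3+2+5)/5 = 4.
By the law of total expectation,
E[N] = (1/2)·(13/2) + (1/2)·(4) = 21/4.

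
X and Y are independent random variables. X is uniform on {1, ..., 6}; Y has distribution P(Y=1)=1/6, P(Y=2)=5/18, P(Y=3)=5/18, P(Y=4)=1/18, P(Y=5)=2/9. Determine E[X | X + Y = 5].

19/7

P(X + Y = 5) = 7/54.
Summing X·P(x,y) over outcomes with X + Y = 5 gives 19/54.
E[X | X + Y = 5] = (19/54) / (7/54) = 19/7.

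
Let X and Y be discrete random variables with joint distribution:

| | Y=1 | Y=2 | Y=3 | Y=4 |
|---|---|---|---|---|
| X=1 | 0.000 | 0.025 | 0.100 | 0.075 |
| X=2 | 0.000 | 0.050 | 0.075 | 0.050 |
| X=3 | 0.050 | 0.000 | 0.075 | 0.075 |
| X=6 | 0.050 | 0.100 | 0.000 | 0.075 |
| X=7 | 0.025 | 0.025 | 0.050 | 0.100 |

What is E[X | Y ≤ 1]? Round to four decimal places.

5.0000

P(Y ≤ 1) = 0.125.
Σ X·P over the event = 3·(0.050) + 6·(0.050) + 7·(0.025) = 0.625.
E[X | Y ≤ 1] = (0.625) / (0.125) = 5.0000.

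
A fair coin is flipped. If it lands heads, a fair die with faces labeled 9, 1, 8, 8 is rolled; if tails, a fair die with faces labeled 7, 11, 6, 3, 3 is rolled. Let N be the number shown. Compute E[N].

25/4

E[N | heads] = (9+1+8+8)/4 = 13/2.
E[N | tails] = (7+11+6+3+3)/5 = 6.
E[N] = (1/2)·(13/2) + (1/2)·(6) = 25/4.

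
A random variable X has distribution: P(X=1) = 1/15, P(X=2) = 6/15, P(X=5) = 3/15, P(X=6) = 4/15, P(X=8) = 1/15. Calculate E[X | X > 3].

P(X > 3) = 8/15.
Σ over the event: 5·1/5 + 6·4/15 + 8·1/15 = 47/15.
E[X | X > 3] = (47/15) / (8/15) = 47/8.

47/8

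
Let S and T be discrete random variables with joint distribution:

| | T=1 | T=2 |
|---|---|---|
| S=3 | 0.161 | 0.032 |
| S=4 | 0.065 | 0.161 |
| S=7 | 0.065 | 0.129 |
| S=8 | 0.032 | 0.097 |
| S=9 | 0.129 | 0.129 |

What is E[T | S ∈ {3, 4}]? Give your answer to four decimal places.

P(S ∈ {3, 4}) = 0.419.
Σ T·P over the event = 1·(0.161) + 2·(0.032) + 1·(0.065) + 2·(0.161) = 0.612.
E[T | S ∈ {3, 4}] = (0.612) / (0.419) = 1.4606.

1.4606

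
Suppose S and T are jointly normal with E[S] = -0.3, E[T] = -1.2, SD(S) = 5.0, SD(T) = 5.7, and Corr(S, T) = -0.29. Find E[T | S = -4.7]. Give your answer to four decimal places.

0.2546

The regression of T on S has slope ρ·σ_T/σ_S and passes through (μ_S, μ_T).
E[T | S=-4.7] = -1.2 + (-0.29)·(5.7/5.0)·(-4.7 − (-0.3)) = -1.2 + (-0.3306)·(-4.4) = 0.2546.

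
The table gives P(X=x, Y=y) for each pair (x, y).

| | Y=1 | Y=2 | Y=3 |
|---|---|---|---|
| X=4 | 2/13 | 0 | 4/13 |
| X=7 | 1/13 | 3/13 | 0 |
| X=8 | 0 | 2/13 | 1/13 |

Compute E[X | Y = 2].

37/5

P(Y = 2) = 5/13.
Σ X·P over the event = 7·(3/13) + 8·(2/13) = 37/13.
E[X | Y = 2] = (37/13) / (5/13) = 37/5.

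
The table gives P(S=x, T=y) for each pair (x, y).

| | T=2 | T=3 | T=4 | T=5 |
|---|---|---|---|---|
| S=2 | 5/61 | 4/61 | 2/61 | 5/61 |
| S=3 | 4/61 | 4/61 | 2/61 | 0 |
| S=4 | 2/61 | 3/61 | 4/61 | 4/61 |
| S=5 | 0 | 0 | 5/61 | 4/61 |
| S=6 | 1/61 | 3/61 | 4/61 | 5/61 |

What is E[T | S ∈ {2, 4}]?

P(S ∈ {2, 4}) = 29/61.
Σ T·P over the event = 2·(5/61) + 3·(4/61) + 4·(2/61) + 5·(5/61) + 2·(2/61) + 3·(3/61) + 4·(4/61) + 5·(4/61) = 104/61.
E[T | S ∈ {2, 4}] = (104/61) / (29/61) = 104/29.

104/29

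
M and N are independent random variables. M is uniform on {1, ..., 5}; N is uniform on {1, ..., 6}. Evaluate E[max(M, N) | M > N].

Outcomes with M > N: (2,1), (3,1), (3,2), (4,1), (4,2), (4,3), (5,1), (5,2), (5,3), (5,4), each with probability 1/30.
E[max(M, N) | M > N] = (2 + 3 + 3 + 4 + 4 + 4 + 5 + 5 + 5 + 5) / 10 = 4.

4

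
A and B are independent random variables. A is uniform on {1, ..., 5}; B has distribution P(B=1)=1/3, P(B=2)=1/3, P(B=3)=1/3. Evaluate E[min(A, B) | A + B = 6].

P(A + B = 6) = 1/5.
Summing min(A,B)·P(x,y) over outcomes with A + B = 6 gives 2/5.
E[min(A, B) | A + B = 6] = (2/5) / (1/5) = 2.

2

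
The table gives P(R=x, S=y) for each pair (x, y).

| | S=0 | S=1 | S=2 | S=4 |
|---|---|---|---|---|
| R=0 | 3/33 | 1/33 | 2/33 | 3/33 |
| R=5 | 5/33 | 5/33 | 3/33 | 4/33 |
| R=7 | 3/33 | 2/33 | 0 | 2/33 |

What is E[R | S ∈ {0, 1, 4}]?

17/4

P(S ∈ {0, 1, 4}) = 28/33.
Summing R·P(R=x,S=y) over the conditioning event gives 119/33.
E[R | S ∈ {0, 1, 4}] = (119/33) / (28/33) = 17/4.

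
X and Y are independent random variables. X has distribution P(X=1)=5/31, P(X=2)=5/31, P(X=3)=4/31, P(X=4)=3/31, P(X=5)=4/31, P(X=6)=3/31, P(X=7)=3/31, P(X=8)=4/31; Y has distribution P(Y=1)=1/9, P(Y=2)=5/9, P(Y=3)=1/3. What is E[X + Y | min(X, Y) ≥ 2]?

P(min(X, Y) ≥ 2) = 208/279.
Summing (X+Y)·P(x,y) over outcomes with min(X, Y) ≥ 2 gives 166/31.
E[X + Y | min(X, Y) ≥ 2] = (166/31) / (208/279) = 747/104.

747/104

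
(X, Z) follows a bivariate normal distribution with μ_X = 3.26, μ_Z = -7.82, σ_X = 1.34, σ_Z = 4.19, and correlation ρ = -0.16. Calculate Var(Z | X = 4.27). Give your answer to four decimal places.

The conditional variance in a bivariate normal is σ_Z²(1 − ρ²), independent of x.
Var(Z | X=4.27) = (4.19)²·(1 − (-0.16)²) = 17.5561·0.9744 = 17.1067.

17.1067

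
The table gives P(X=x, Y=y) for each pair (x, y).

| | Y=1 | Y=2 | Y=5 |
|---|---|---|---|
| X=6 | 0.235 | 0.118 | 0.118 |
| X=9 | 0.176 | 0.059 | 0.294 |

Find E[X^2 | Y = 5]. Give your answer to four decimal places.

P(Y = 5) = 0.412.
Σ X^2·P over the event = 36·(0.118) + 81·(0.294) = 28.062.
E[X^2 | Y = 5] = (28.062) / (0.412) = 68.1117.

68.1117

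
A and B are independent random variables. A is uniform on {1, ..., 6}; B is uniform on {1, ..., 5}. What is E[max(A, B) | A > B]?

14/3

P(A > B) = 1/2.
Summing max(A,B)·P(x,y) over outcomes with A > B gives 7/3.
E[max(A, B) | A > B] = (7/3) / (1/2) = 14/3.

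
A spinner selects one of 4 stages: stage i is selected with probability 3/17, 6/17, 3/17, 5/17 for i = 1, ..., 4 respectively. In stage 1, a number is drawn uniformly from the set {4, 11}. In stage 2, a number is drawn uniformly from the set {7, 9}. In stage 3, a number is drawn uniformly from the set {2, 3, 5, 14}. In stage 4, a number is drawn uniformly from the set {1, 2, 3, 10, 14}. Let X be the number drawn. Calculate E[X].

E[X | stage 1] = (4+11)/2 = 15/2.
E[X | stage 2] = (7+9)/2 = 8.
E[X | stage 3] = (2+3+5+14)/4 = 6.
E[X | stage 4] = (1+2+3+10+14)/5 = 6.
E[X] = (3/17)·(15/2) + (6/17)·(8) + (3/17)·(6) + (5/17)·(6) = 237/34.

237/34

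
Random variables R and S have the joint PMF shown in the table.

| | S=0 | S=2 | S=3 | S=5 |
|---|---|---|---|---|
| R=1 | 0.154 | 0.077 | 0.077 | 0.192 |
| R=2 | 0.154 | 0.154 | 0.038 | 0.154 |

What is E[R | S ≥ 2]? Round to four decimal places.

1.5000

P(S ≥ 2) = 0.692.
Σ R·P over the event = 1·(0.077) + 1·(0.077) + 1·(0.192) + 2·(0.154) + 2·(0.038) + 2·(0.154) = 1.038.
E[R | S ≥ 2] = (1.038) / (0.692) = 1.5000.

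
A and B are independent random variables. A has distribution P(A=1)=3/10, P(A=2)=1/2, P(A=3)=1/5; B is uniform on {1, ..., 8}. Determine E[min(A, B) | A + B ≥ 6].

2

P(A + B ≥ 6) = 49/80.
Summing min(A,B)·P(x,y) over outcomes with A + B ≥ 6 gives 49/40.
E[min(A, B) | A + B ≥ 6] = (49/40) / (49/80) = 2.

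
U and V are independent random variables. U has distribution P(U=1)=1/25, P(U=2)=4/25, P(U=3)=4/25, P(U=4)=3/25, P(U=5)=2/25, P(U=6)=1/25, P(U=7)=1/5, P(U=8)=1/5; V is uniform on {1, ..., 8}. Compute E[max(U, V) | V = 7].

36/5

P(V = 7) = 1/8.
Summing max(U,V)·P(x,y) over outcomes with V = 7 gives 9/10.
E[max(U, V) | V = 7] = (9/10) / (1/8) = 36/5.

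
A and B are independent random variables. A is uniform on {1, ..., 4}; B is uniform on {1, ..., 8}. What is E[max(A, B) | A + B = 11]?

15/2

Outcomes with A + B = 11: (3,8), (4,7), each with probability 1/32.
E[max(A, B) | A + B = 11] = (8 + 7) / 2 = 15/2.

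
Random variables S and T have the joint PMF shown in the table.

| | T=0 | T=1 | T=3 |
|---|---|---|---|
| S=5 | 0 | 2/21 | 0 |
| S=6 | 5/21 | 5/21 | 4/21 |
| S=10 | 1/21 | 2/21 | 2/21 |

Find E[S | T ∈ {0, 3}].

P(T ∈ {0, 3}) = 4/7.
Σ S·P over the event = 6·(5/21) + 6·(4/21) + 10·(1/21) + 10·(2/21) = 4.
E[S | T ∈ {0, 3}] = (4) / (4/7) = 7.

7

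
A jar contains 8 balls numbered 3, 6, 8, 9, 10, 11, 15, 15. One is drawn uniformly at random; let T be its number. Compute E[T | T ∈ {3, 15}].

11

P(T ∈ {3, 15}) = 3/8.
Σ over the event: 3·1/8 + 15·1/4 = 33/8.
E[T | T ∈ {3, 15}] = (33/8) / (3/8) = 11.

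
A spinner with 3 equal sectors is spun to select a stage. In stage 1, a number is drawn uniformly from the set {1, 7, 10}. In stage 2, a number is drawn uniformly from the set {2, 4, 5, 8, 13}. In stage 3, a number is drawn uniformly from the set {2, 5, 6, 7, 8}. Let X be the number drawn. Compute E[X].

E[X | stage 1] = (1+7+10)/3 = 6.
E[X | stage 2] = (2+4+5+8+13)/5 = 32/5.
E[X | stage 3] = (2+5+6+7+8)/5 = 28/5.
E[X] = (1/3)·(6) + (1/3)·(32/5) + (1/3)·(28/5) = 6.

6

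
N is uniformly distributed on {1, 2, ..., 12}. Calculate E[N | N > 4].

17/2

Given N > 4, N is equally likely to be any of {5, 6, 7, 8, 9, 10, 11, 12}.
E[N | N > 4] = (5 + 6 + 7 + 8 + 9 + 10 + 11 + 12) / 8 = 17/2.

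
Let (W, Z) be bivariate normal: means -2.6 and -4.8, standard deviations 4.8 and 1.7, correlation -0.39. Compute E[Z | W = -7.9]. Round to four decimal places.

-4.0679

E[Z | W=x] = μ_Z + ρ(σ_Z/σ_W)(x − μ_W) for jointly normal variables.
E[Z | W=-7.9] = -4.8 + (-0.39)·(1.7/4.8)·(-7.9 − (-2.6)) = -4.8 + (-0.138125)·(-5.3) = -4.0679.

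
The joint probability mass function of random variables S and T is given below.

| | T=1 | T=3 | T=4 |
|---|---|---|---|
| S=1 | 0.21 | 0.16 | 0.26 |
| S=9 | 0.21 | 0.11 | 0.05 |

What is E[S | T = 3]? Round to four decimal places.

4.2593

P(T = 3) = 0.27.
Σ S·P over the event = 1·(0.16) + 9·(0.11) = 1.15.
E[S | T = 3] = (1.15) / (0.27) = 4.2593.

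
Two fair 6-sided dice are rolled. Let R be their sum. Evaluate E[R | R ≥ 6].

106/13

P(R ≥ 6) = 13/18.
Σ over the event: 6·5/36 + 7·1/6 + 8·5/36 + 9·1/9 + 10·1/12 + 11·1/18 + 12·1/36 = 53/9.
E[R | R ≥ 6] = (53/9) / (13/18) = 106/13.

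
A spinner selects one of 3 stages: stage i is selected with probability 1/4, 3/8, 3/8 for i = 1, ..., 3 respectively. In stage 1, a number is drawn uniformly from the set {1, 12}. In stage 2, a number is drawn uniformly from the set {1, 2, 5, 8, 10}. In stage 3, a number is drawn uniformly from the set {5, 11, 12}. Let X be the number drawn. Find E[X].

E[X | stage 1] = (1+12)/2 = 13/2.
E[X | stage 2] = (1+2+5+8+10)/5 = 26/5.
E[X | stage 3] = (5+11+12)/3 = 28/3.
E[X] = (1/4)·(13/2) + (3/8)·(26/5) + (3/8)·(28/3) = 283/40.

283/40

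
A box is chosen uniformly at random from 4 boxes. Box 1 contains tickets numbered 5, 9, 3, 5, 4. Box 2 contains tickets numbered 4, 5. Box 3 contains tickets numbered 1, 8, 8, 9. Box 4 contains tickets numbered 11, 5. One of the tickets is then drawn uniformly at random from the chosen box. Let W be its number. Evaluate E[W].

E[W | box 1] = (5+9+3+5+4)/5 = 26/5.
E[W | box 2] = (4+5)/2 = 9/2.
E[W | box 3] = (1+8+8+9)/4 = 13/2.
E[W | box 4] = (11+5)/2 = 8.
By the law of total expectation,
E[W] = (1/4)·(26/5) + (1/4)·(9/2) + (1/4)·(13/2) + (1/4)·(8) = 121/20.

121/20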